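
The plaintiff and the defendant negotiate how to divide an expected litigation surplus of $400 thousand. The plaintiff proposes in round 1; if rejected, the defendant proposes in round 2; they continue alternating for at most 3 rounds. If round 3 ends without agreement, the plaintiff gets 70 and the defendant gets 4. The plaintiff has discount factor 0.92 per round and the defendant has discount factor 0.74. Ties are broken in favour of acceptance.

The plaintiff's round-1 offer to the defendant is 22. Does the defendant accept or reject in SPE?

Reject

Round 3 (the plaintiff proposes): the defendant gets 4 if talks fail, so the plaintiff offers 4 and keeps 396.
Round 2 (the defendant proposes): the plaintiff can get 396 next round, worth 0.92 × 396 = 364.32 now. The defendant offers 364.32 and keeps 400 − 364.32 = 35.68.
So by rejecting in round 1, the defendant gets 35.68 next round, worth 0.74 × 35.68 = 26.4032 now.
Offer 22 < 26.4032, so the defendant rejects.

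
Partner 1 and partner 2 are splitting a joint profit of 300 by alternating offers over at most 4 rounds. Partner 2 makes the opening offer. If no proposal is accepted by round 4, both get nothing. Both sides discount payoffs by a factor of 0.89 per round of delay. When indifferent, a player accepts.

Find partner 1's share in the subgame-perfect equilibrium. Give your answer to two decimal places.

240.86

Round 4 (partner 1 proposes): rejection yields 0 for partner 2; partner 1 offers 0 and keeps 300.
Round 3 (partner 2 proposes): partner 1 can get 300 next round, worth 0.89 × 300 = 267 now; partner 2 offers that and keeps 33.
Round 2 (partner 1 proposes): partner 2 can get 33 next round, worth 0.89 × 33 = 29.37 now; partner 1 offers that and keeps 270.63.
Round 1 (partner 2 proposes): partner 1 can get 270.63 next round, worth 0.89 × 270.63 = 240.8607 now. Partner 2 offers 240.8607 and keeps 300 − 240.8607 = 59.1393.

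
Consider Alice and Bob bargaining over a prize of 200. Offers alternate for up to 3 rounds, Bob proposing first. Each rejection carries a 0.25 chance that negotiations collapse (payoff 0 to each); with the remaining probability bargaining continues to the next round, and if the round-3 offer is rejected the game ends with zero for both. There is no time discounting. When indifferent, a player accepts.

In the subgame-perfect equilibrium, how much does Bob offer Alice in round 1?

37.5

Round 3 (Bob proposes): rejection yields 0 for Alice; Bob offers 0 and keeps 200.
Round 2 (Alice proposes): rejecting gives Bob an expected 0.75 × 200 = 150, so Alice offers 150, keeping 50.
Round 1 (Bob proposes): rejecting gives Alice an expected 0.75 × 50 = 37.5; Bob offers that and keeps 162.5.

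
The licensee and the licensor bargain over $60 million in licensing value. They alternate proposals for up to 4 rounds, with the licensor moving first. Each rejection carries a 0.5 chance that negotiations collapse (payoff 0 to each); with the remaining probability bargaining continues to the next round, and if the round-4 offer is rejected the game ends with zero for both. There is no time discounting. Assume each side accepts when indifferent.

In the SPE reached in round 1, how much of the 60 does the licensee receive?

22.5

Round 4 (the licensee proposes): rejection yields 0 for the licensor; the licensee offers 0 and keeps 60.
Round 3 (the licensor proposes): rejecting gives the licensee an expected 0.5 × 60 = 30, so the licensor offers 30, keeping 30.
Round 2 (the licensee proposes): rejecting gives the licensor an expected 0.5 × 30 = 15. The licensee offers 15 and keeps 60 − 15 = 45.
Round 1 (the licensor proposes): rejecting gives the licensee an expected 0.5 × 45 = 22.5. The licensor offers 22.5 and keeps 60 − 22.5 = 37.5.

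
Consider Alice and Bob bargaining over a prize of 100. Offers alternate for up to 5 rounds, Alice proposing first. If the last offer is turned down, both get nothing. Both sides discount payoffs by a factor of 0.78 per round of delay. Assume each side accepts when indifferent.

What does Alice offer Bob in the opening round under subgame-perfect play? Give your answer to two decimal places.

Work backward from the last round.
Round 5 (Alice proposes): Bob will accept anything ≥ 0, so Alice offers 0 and keeps 100.
Round 4 (Bob proposes): Alice can get 100 next round, worth 0.78 × 100 = 78 now, so Bob offers 78, keeping 22.
Round 3 (Alice proposes): Bob can get 22 next round, worth 0.78 × 22 = 17.16 now, so Alice offers 17.16, keeping 82.84.
Round 2 (Bob proposes): Alice can get 82.84 next round, worth 0.78 × 82.84 = 64.6152 now; Bob offers that and keeps 35.3848.
Round 1 (Alice proposes): Bob can get 35.3848 next round, worth 0.78 × 35.3848 = 27.600144 now; Alice offers that and keeps 72.399856.

27.60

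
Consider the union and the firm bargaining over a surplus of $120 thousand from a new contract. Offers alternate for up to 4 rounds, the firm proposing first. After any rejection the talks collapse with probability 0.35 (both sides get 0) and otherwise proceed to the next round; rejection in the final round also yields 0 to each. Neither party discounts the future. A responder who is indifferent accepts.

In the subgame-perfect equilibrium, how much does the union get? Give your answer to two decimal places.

Round 4 (the union proposes): the firm will accept anything ≥ 0, so the union offers 0 and keeps 120.
Round 3 (the firm proposes): rejecting gives the union an expected 0.65 × 120 = 78; the firm offers that and keeps 42.
Round 2 (the union proposes): rejecting gives the firm an expected 0.65 × 42 = 27.3. The union offers 27.3 and keeps 120 − 27.3 = 92.7.
Round 1 (the firm proposes): rejecting gives the union an expected 0.65 × 92.7 = 60.255, so the firm offers 60.255, keeping 59.745.

60.26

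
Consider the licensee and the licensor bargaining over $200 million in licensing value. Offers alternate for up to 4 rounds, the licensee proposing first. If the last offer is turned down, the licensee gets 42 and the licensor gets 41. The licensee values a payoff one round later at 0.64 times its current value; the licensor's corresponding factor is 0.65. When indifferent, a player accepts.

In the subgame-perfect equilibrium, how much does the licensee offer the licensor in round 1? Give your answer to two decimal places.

89.52

Round 4 (the licensor proposes): the licensee gets 42 if talks fail, so the licensor offers 42 and keeps 158.
Round 3 (the licensee proposes): the licensor can get 158 next round, worth 0.65 × 158 = 102.7 now. The licensee offers 102.7 and keeps 200 − 102.7 = 97.3.
Round 2 (the licensor proposes): the licensee can get 97.3 next round, worth 0.64 × 97.3 = 62.272 now. The licensor offers 62.272 and keeps 200 − 62.272 = 137.728.
Round 1 (the licensee proposes): the licensor can get 137.728 next round, worth 0.65 × 137.728 = 89.5232 now. The licensee offers 89.5232 and keeps 200 − 89.5232 = 110.4768.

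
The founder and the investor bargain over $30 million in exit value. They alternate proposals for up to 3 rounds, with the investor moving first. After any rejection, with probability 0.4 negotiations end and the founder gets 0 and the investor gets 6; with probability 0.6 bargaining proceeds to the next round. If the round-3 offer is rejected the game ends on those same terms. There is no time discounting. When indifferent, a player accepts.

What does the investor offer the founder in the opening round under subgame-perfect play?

5.76

Round 3 (the investor proposes): rejection yields 0 for the founder; the investor offers 0 and keeps 30.
Round 2 (the founder proposes): rejecting gives the investor an expected 0.6 × 30 + 0.4 × 6 = 20.4. The founder offers 20.4 and keeps 30 − 20.4 = 9.6.
Round 1 (the investor proposes): rejecting gives the founder an expected 0.6 × 9.6 = 5.76, so the investor offers 5.76, keeping 24.24.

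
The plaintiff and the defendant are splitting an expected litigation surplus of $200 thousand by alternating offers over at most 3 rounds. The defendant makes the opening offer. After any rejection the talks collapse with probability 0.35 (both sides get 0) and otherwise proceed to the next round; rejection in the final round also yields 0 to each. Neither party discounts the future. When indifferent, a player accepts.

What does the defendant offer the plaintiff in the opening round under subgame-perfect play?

45.5

Round 3 (the defendant proposes): the plaintiff will accept anything ≥ 0, so the defendant offers 0 and keeps 200.
Round 2 (the plaintiff proposes): rejecting gives the defendant an expected 0.65 × 200 = 130; the plaintiff offers that and keeps 70.
Round 1 (the defendant proposes): rejecting gives the plaintiff an expected 0.65 × 70 = 45.5; the defendant offers that and keeps 154.5.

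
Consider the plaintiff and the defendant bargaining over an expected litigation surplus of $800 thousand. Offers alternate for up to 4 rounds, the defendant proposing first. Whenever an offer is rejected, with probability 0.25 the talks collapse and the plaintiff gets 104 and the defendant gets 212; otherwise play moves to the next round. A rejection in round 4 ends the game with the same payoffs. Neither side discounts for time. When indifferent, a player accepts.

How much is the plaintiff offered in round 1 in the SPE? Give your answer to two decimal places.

398.94

By backward induction:
Round 4 (the plaintiff proposes): the defendant gets 212 if talks fail, so the plaintiff offers 212 and keeps 588.
Round 3 (the defendant proposes): rejecting gives the plaintiff an expected 0.75 × 588 + 0.25 × 104 = 467; the defendant offers that and keeps 333.
Round 2 (the plaintiff proposes): rejecting gives the defendant an expected 0.75 × 333 + 0.25 × 212 = 302.75. The plaintiff offers 302.75 and keeps 800 − 302.75 = 497.25.
Round 1 (the defendant proposes): rejecting gives the plaintiff an expected 0.75 × 497.25 + 0.25 × 104 = 398.9375. The defendant offers 398.9375 and keeps 800 − 398.9375 = 401.0625.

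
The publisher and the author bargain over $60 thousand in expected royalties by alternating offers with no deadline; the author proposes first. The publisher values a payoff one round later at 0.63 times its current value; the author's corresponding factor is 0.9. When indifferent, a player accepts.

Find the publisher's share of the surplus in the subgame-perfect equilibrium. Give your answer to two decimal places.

In a stationary SPE each proposer offers the other exactly their discounted continuation value.
If the author keeps x when proposing and the publisher keeps y when proposing, then x = 60 − 0.63y and y = 60 − 0.9x.
Solving: x = 60(1 − 0.63) / (1 − 0.9·0.63) = 22.2 / 0.433 ≈ 51.2702.
The publisher gets 60 − 51.2702 ≈ 8.7298.

8.73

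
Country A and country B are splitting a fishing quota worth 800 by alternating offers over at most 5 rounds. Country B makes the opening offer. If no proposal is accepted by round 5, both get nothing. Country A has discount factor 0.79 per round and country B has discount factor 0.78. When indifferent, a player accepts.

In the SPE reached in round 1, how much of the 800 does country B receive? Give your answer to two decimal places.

Round 5 (country B proposes): country A will accept anything ≥ 0, so country B offers 0 and keeps 800.
Round 4 (country A proposes): country B can get 800 next round, worth 0.78 × 800 = 624 now; country A offers that and keeps 176.
Round 3 (country B proposes): country A can get 176 next round, worth 0.79 × 176 = 139.04 now, so country B offers 139.04, keeping 660.96.
Round 2 (country A proposes): country B can get 660.96 next round, worth 0.78 × 660.96 = 515.5488 now; country A offers that and keeps 284.4512.
Round 1 (country B proposes): country A can get 284.4512 next round, worth 0.79 × 284.4512 = 224.716448 now; country B offers that and keeps 575.283552.

575.28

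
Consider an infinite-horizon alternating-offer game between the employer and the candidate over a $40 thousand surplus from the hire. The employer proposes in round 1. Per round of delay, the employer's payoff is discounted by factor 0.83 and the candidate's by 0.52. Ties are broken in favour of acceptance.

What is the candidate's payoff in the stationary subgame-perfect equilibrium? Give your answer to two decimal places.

6.22

In a stationary SPE each proposer offers the other exactly their discounted continuation value.
If the employer keeps x when proposing and the candidate keeps y when proposing, then x = 40 − 0.52y and y = 40 − 0.83x.
Solving: x = 40(1 − 0.52) / (1 − 0.83·0.52) = 19.2 / 0.5684 ≈ 33.7790.
The candidate gets 40 − 33.7790 ≈ 6.2210.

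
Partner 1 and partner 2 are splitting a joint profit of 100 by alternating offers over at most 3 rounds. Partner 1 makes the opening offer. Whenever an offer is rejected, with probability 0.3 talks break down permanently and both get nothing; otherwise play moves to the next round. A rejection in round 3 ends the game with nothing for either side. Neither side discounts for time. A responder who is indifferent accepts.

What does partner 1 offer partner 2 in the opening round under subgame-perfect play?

Round 3 (partner 1 proposes): partner 2 will accept anything ≥ 0, so partner 1 offers 0 and keeps 100.
Round 2 (partner 2 proposes): rejecting gives partner 1 an expected 0.7 × 100 = 70; partner 2 offers that and keeps 30.
Round 1 (partner 1 proposes): rejecting gives partner 2 an expected 0.7 × 30 = 21; partner 1 offers that and keeps 79.

21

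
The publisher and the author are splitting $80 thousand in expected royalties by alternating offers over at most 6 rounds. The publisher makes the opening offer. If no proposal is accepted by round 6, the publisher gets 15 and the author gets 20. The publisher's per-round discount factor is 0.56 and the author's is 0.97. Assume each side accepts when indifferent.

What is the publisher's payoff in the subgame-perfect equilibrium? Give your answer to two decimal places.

Round 6 (the author proposes): the publisher gets 15 if talks fail, so the author offers 15 and keeps 65.
Round 5 (the publisher proposes): the author can get 65 next round, worth 0.97 × 65 = 63.05 now. The publisher offers 63.05 and keeps 80 − 63.05 = 16.95.
Round 4 (the author proposes): the publisher can get 16.95 next round, worth 0.56 × 16.95 = 9.492 now, so the author offers 9.492, keeping 70.508.
Round 3 (the publisher proposes): the author can get 70.508 next round, worth 0.97 × 70.508 = 68.39276 now; the publisher offers that and keeps 11.60724.
Round 2 (the author proposes): the publisher can get 11.60724 next round, worth 0.56 × 11.60724 = 6.5000544 now, so the author offers 6.5000544, keeping 73.4999456.
Round 1 (the publisher proposes): the author can get 73.4999456 next round, worth 0.97 × 73.4999456 = 71.294947232 now. The publisher offers 71.294947232 and keeps 80 − 71.294947232 = 8.705052768.

8.71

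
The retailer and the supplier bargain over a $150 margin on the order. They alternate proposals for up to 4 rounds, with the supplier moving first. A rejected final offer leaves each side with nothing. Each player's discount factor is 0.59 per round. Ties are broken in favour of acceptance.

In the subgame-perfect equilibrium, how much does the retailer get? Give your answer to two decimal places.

Round 4 (the retailer proposes): rejection yields 0 for the supplier; the retailer offers 0 and keeps 150.
Round 3 (the supplier proposes): the retailer can get 150 next round, worth 0.59 × 150 = 88.5 now. The supplier offers 88.5 and keeps 150 − 88.5 = 61.5.
Round 2 (the retailer proposes): the supplier can get 61.5 next round, worth 0.59 × 61.5 = 36.285 now; the retailer offers that and keeps 113.715.
Round 1 (the supplier proposes): the retailer can get 113.715 next round, worth 0.59 × 113.715 = 67.09185 now. The supplier offers 67.09185 and keeps 150 − 67.09185 = 82.90815.

67.09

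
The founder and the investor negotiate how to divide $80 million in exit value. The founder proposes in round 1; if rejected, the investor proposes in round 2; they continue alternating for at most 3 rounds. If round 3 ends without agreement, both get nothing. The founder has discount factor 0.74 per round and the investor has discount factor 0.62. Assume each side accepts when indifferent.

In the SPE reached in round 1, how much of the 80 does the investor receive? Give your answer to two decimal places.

Round 3 (the founder proposes): the investor will accept anything ≥ 0, so the founder offers 0 and keeps 80.
Round 2 (the investor proposes): the founder can get 80 next round, worth 0.74 × 80 = 59.2 now, so the investor offers 59.2, keeping 20.8.
Round 1 (the founder proposes): the investor can get 20.8 next round, worth 0.62 × 20.8 = 12.896 now; the founder offers that and keeps 67.104.

12.90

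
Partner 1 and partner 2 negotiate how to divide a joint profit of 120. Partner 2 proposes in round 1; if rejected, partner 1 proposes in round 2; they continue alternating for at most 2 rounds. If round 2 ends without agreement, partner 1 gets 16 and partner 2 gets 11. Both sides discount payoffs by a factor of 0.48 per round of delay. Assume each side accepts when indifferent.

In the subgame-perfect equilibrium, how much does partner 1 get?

52.32

By backward induction:
Round 2 (partner 1 proposes): partner 2 gets 11 if talks fail, so partner 1 offers 11 and keeps 109.
Round 1 (partner 2 proposes): partner 1 can get 109 next round, worth 0.48 × 109 = 52.32 now, so partner 2 offers 52.32, keeping 67.68.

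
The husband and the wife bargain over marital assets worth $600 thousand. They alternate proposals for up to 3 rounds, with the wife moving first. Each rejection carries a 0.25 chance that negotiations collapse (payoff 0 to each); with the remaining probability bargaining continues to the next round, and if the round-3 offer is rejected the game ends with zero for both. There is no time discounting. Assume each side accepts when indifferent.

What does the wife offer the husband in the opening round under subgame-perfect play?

112.5

Round 3 (the wife proposes): the husband will accept anything ≥ 0, so the wife offers 0 and keeps 600.
Round 2 (the husband proposes): rejecting gives the wife an expected 0.75 × 600 = 450, so the husband offers 450, keeping 150.
Round 1 (the wife proposes): rejecting gives the husband an expected 0.75 × 150 = 112.5; the wife offers that and keeps 487.5.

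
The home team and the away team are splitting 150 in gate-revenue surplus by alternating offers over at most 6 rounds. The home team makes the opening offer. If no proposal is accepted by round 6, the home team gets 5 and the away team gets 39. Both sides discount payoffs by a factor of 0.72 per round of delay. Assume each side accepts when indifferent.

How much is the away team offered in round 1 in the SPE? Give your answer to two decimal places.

By backward induction:
Round 6 (the away team proposes): the home team gets 5 if talks fail, so the away team offers 5 and keeps 145.
Round 5 (the home team proposes): the away team can get 145 next round, worth 0.72 × 145 = 104.4 now, so the home team offers 104.4, keeping 45.6.
Round 4 (the away team proposes): the home team can get 45.6 next round, worth 0.72 × 45.6 = 32.832 now, so the away team offers 32.832, keeping 117.168.
Round 3 (the home team proposes): the away team can get 117.168 next round, worth 0.72 × 117.168 = 84.36096 now. The home team offers 84.36096 and keeps 150 − 84.36096 = 65.63904.
Round 2 (the away team proposes): the home team can get 65.63904 next round, worth 0.72 × 65.63904 = 47.2601088 now. The away team offers 47.2601088 and keeps 150 − 47.2601088 = 102.7398912.
Round 1 (the home team proposes): the away team can get 102.7398912 next round, worth 0.72 × 102.7398912 = 73.972721664 now. The home team offers 73.972721664 and keeps 150 − 73.972721664 = 76.027278336.

73.97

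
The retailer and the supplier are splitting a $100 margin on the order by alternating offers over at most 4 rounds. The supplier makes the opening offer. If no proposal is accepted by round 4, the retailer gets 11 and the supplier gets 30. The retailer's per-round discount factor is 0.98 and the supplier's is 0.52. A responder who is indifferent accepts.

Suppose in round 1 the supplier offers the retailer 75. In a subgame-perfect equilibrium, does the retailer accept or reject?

Reject

Round 4 (the retailer proposes): the supplier gets 30 if talks fail, so the retailer offers 30 and keeps 70.
Round 3 (the supplier proposes): the retailer can get 70 next round, worth 0.98 × 70 = 68.6 now. The supplier offers 68.6 and keeps 100 − 68.6 = 31.4.
Round 2 (the retailer proposes): the supplier can get 31.4 next round, worth 0.52 × 31.4 = 16.328 now. The retailer offers 16.328 and keeps 100 − 16.328 = 83.672.
So by rejecting in round 1, the retailer gets 83.672 next round, worth 0.98 × 83.672 = 81.99856 now.
Offer 75 < 81.99856, so the retailer rejects.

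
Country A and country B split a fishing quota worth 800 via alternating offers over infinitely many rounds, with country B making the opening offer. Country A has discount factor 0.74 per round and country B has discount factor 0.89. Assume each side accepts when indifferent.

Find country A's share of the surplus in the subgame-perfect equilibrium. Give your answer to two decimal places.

190.74

Let x be country B's share when country B proposes and y be country A's share when country A proposes.
Country A accepts iff offered ≥ 0.74·y, so x = 800 − 0.74y. Symmetrically y = 800 − 0.89x.
Substituting: x = 800 − 0.74(800 − 0.89x), giving x(1 − 0.89·0.74) = 800(1 − 0.74).
So x = 800 × 0.26 / 0.3414 ≈ 609.2560, and country A receives 800 − x ≈ 190.7440.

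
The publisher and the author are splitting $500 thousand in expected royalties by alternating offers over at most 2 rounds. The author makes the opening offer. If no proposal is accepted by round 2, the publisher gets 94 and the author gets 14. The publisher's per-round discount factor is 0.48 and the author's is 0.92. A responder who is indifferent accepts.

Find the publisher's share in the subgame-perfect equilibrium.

233.28

Round 2 (the publisher proposes): the author gets 14 if talks fail, so the publisher offers 14 and keeps 486.
Round 1 (the author proposes): the publisher can get 486 next round, worth 0.48 × 486 = 233.28 now, so the author offers 233.28, keeping 266.72.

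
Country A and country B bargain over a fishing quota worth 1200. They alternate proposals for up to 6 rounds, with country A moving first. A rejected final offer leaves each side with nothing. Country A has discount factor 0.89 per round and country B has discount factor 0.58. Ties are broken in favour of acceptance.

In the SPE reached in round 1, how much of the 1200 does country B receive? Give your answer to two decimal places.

301.54

Solve by backward induction from round 6.
Round 6 (country B proposes): country A will accept anything ≥ 0, so country B offers 0 and keeps 1200.
Round 5 (country A proposes): country B can get 1200 next round, worth 0.58 × 1200 = 696 now; country A offers that and keeps 504.
Round 4 (country B proposes): country A can get 504 next round, worth 0.89 × 504 = 448.56 now; country B offers that and keeps 751.44.
Round 3 (country A proposes): country B can get 751.44 next round, worth 0.58 × 751.44 = 435.8352 now, so country A offers 435.8352, keeping 764.1648.
Round 2 (country B proposes): country A can get 764.1648 next round, worth 0.89 × 764.1648 = 680.106672 now. Country B offers 680.106672 and keeps 1200 − 680.106672 = 519.893328.
Round 1 (country A proposes): country B can get 519.893328 next round, worth 0.58 × 519.893328 = 301.53813024 now; country A offers that and keeps 898.46186976.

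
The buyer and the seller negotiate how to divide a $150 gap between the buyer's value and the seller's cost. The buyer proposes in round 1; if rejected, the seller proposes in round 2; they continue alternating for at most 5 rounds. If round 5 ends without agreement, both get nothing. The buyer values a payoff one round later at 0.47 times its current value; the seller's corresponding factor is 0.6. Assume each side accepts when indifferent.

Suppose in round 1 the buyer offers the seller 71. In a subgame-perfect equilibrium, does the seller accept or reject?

Accept

Work out the seller's continuation value if the offer is rejected.
Round 5 (the buyer proposes): the seller will accept anything ≥ 0, so the buyer offers 0 and keeps 150.
Round 4 (the seller proposes): the buyer can get 150 next round, worth 0.47 × 150 = 70.5 now. The seller offers 70.5 and keeps 150 − 70.5 = 79.5.
Round 3 (the buyer proposes): the seller can get 79.5 next round, worth 0.6 × 79.5 = 47.7 now; the buyer offers that and keeps 102.3.
Round 2 (the seller proposes): the buyer can get 102.3 next round, worth 0.47 × 102.3 = 48.081 now; the seller offers that and keeps 101.919.
So by rejecting in round 1, the seller gets 101.919 next round, worth 0.6 × 101.919 = 61.1514 now.
Offer 71 ≥ 61.1514, so the seller accepts.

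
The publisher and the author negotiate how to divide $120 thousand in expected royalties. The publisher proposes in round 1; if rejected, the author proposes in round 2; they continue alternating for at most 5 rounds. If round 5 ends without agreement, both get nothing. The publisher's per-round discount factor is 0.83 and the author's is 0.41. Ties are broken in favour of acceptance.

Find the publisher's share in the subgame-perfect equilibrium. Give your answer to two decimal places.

Solve by backward induction from round 5.
Round 5 (the publisher proposes): the author will accept anything ≥ 0, so the publisher offers 0 and keeps 120.
Round 4 (the author proposes): the publisher can get 120 next round, worth 0.83 × 120 = 99.6 now; the author offers that and keeps 20.4.
Round 3 (the publisher proposes): the author can get 20.4 next round, worth 0.41 × 20.4 = 8.364 now; the publisher offers that and keeps 111.636.
Round 2 (the author proposes): the publisher can get 111.636 next round, worth 0.83 × 111.636 = 92.65788 now; the author offers that and keeps 27.34212.
Round 1 (the publisher proposes): the author can get 27.34212 next round, worth 0.41 × 27.34212 = 11.2102692 now. The publisher offers 11.2102692 and keeps 120 − 11.2102692 = 108.7897308.

108.79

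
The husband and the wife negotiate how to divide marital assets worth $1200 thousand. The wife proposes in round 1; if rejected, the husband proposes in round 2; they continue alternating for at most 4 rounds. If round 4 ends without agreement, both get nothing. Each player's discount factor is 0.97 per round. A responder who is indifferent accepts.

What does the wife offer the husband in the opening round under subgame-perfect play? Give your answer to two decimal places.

By backward induction:
Round 4 (the husband proposes): the wife will accept anything ≥ 0, so the husband offers 0 and keeps 1200.
Round 3 (the wife proposes): the husband can get 1200 next round, worth 0.97 × 1200 = 1164 now; the wife offers that and keeps 36.
Round 2 (the husband proposes): the wife can get 36 next round, worth 0.97 × 36 = 34.92 now; the husband offers that and keeps 1165.08.
Round 1 (the wife proposes): the husband can get 1165.08 next round, worth 0.97 × 1165.08 = 1130.1276 now. The wife offers 1130.1276 and keeps 1200 − 1130.1276 = 69.8724.

1130.13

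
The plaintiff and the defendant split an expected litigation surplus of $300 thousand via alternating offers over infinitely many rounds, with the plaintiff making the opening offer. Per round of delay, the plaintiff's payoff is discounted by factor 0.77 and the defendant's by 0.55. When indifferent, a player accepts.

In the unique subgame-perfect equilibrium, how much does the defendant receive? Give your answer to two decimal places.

65.83

Let x be the plaintiff's share when the plaintiff proposes and y be the defendant's share when the defendant proposes.
The defendant accepts iff offered ≥ 0.55·y, so x = 300 − 0.55y. Symmetrically y = 300 − 0.77x.
Substituting: x = 300 − 0.55(300 − 0.77x), giving x(1 − 0.77·0.55) = 300(1 − 0.55).
So x = 300 × 0.45 / 0.5765 ≈ 234.1717, and the defendant receives 300 − x ≈ 65.8283.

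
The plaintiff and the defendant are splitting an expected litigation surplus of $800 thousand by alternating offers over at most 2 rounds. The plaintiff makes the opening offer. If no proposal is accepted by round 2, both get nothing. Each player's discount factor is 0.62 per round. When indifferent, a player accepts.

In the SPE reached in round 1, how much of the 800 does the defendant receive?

By backward induction:
Round 2 (the defendant proposes): the plaintiff will accept anything ≥ 0, so the defendant offers 0 and keeps 800.
Round 1 (the plaintiff proposes): the defendant can get 800 next round, worth 0.62 × 800 = 496 now. The plaintiff offers 496 and keeps 800 − 496 = 304.

496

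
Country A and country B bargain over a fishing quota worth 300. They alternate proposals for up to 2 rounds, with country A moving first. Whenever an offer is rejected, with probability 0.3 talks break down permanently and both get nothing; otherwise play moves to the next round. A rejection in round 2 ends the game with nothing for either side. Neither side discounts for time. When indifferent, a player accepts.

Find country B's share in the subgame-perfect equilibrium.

210

Round 2 (country B proposes): rejection yields 0 for country A; country B offers 0 and keeps 300.
Round 1 (country A proposes): rejecting gives country B an expected 0.7 × 300 = 210, so country A offers 210, keeping 90.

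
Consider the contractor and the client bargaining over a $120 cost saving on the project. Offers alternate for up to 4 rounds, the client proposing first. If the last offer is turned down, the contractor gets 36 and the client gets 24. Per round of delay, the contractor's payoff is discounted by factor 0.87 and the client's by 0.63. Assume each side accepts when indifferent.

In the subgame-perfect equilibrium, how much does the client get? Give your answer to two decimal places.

35.59

Solve by backward induction from round 4.
Round 4 (the contractor proposes): the client gets 24 if talks fail, so the contractor offers 24 and keeps 96.
Round 3 (the client proposes): the contractor can get 96 next round, worth 0.87 × 96 = 83.52 now, so the client offers 83.52, keeping 36.48.
Round 2 (the contractor proposes): the client can get 36.48 next round, worth 0.63 × 36.48 = 22.9824 now; the contractor offers that and keeps 97.0176.
Round 1 (the client proposes): the contractor can get 97.0176 next round, worth 0.87 × 97.0176 = 84.405312 now, so the client offers 84.405312, keeping 35.594688.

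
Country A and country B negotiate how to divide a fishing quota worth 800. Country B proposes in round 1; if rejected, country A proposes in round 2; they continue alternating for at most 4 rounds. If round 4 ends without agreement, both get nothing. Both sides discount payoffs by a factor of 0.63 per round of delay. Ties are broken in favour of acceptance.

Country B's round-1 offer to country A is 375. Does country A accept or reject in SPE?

Work out country A's continuation value if the offer is rejected.
Round 4 (country A proposes): rejection yields 0 for country B; country A offers 0 and keeps 800.
Round 3 (country B proposes): country A can get 800 next round, worth 0.63 × 800 = 504 now. Country B offers 504 and keeps 800 − 504 = 296.
Round 2 (country A proposes): country B can get 296 next round, worth 0.63 × 296 = 186.48 now, so country A offers 186.48, keeping 613.52.
So by rejecting in round 1, country A gets 613.52 next round, worth 0.63 × 613.52 = 386.5176 now.
Offer 375 < 386.5176, so country A rejects.

Reject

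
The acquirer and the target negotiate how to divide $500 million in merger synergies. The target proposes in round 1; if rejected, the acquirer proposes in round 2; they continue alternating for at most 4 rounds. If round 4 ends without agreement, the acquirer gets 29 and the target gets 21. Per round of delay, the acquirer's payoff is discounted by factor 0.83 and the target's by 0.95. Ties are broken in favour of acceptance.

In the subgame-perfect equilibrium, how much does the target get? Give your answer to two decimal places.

165.77

Round 4 (the acquirer proposes): the target gets 21 if talks fail, so the acquirer offers 21 and keeps 479.
Round 3 (the target proposes): the acquirer can get 479 next round, worth 0.83 × 479 = 397.57 now; the target offers that and keeps 102.43.
Round 2 (the acquirer proposes): the target can get 102.43 next round, worth 0.95 × 102.43 = 97.3085 now. The acquirer offers 97.3085 and keeps 500 − 97.3085 = 402.6915.
Round 1 (the target proposes): the acquirer can get 402.6915 next round, worth 0.83 × 402.6915 = 334.233945 now. The target offers 334.233945 and keeps 500 − 334.233945 = 165.766055.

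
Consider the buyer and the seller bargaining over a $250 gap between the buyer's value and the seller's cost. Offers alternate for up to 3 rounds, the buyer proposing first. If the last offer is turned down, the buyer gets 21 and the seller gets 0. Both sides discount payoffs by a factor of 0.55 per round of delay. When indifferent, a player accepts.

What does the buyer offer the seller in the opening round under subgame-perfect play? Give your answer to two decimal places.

Round 3 (the buyer proposes): the seller will accept anything ≥ 0, so the buyer offers 0 and keeps 250.
Round 2 (the seller proposes): the buyer can get 250 next round, worth 0.55 × 250 = 137.5 now, so the seller offers 137.5, keeping 112.5.
Round 1 (the buyer proposes): the seller can get 112.5 next round, worth 0.55 × 112.5 = 61.875 now; the buyer offers that and keeps 188.125.

61.88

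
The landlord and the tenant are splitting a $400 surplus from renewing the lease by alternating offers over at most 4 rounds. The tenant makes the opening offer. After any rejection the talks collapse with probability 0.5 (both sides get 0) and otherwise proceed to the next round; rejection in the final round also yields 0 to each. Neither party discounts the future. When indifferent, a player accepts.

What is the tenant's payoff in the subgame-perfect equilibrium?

Round 4 (the landlord proposes): rejection yields 0 for the tenant; the landlord offers 0 and keeps 400.
Round 3 (the tenant proposes): rejecting gives the landlord an expected 0.5 × 400 = 200, so the tenant offers 200, keeping 200.
Round 2 (the landlord proposes): rejecting gives the tenant an expected 0.5 × 200 = 100; the landlord offers that and keeps 300.
Round 1 (the tenant proposes): rejecting gives the landlord an expected 0.5 × 300 = 150, so the tenant offers 150, keeping 250.

250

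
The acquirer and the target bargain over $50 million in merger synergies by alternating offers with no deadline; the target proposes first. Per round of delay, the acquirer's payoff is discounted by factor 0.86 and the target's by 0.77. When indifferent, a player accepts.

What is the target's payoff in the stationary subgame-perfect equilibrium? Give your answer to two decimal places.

When the target proposes, the acquirer accepts any offer worth at least 0.86 times what the acquirer would get by proposing next round; and vice versa.
This gives x = 50 − 0.86y and y = 50 − 0.77x, where x and y are each side's share when it proposes.
Hence (1 − 0.86·0.77)x = 50(1 − 0.86), i.e. 0.3378·x = 7.
x ≈ 20.7223; the acquirer's share is 50 − x ≈ 29.2777.

20.72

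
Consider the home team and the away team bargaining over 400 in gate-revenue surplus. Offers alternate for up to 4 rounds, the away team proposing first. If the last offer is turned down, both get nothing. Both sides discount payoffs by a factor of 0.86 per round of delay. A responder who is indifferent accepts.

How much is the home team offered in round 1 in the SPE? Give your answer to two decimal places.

Round 4 (the home team proposes): the away team will accept anything ≥ 0, so the home team offers 0 and keeps 400.
Round 3 (the away team proposes): the home team can get 400 next round, worth 0.86 × 400 = 344 now. The away team offers 344 and keeps 400 − 344 = 56.
Round 2 (the home team proposes): the away team can get 56 next round, worth 0.86 × 56 = 48.16 now. The home team offers 48.16 and keeps 400 − 48.16 = 351.84.
Round 1 (the away team proposes): the home team can get 351.84 next round, worth 0.86 × 351.84 = 302.5824 now. The away team offers 302.5824 and keeps 400 − 302.5824 = 97.4176.

302.58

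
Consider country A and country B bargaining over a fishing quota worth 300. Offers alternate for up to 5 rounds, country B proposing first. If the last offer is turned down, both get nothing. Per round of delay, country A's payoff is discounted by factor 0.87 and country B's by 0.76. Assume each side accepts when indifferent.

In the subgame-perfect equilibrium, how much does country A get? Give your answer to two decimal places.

104.06

Round 5 (country B proposes): country A will accept anything ≥ 0, so country B offers 0 and keeps 300.
Round 4 (country A proposes): country B can get 300 next round, worth 0.76 × 300 = 228 now. Country A offers 228 and keeps 300 − 228 = 72.
Round 3 (country B proposes): country A can get 72 next round, worth 0.87 × 72 = 62.64 now, so country B offers 62.64, keeping 237.36.
Round 2 (country A proposes): country B can get 237.36 next round, worth 0.76 × 237.36 = 180.3936 now; country A offers that and keeps 119.6064.
Round 1 (country B proposes): country A can get 119.6064 next round, worth 0.87 × 119.6064 = 104.057568 now. Country B offers 104.057568 and keeps 300 − 104.057568 = 195.942432.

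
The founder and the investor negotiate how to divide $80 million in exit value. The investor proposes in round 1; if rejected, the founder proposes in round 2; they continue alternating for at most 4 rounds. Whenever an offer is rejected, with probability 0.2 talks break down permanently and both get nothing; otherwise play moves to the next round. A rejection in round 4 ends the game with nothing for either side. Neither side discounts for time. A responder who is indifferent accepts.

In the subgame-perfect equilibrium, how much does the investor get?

By backward induction:
Round 4 (the founder proposes): the investor will accept anything ≥ 0, so the founder offers 0 and keeps 80.
Round 3 (the investor proposes): rejecting gives the founder an expected 0.8 × 80 = 64, so the investor offers 64, keeping 16.
Round 2 (the founder proposes): rejecting gives the investor an expected 0.8 × 16 = 12.8. The founder offers 12.8 and keeps 80 − 12.8 = 67.2.
Round 1 (the investor proposes): rejecting gives the founder an expected 0.8 × 67.2 = 53.76, so the investor offers 53.76, keeping 26.24.

26.24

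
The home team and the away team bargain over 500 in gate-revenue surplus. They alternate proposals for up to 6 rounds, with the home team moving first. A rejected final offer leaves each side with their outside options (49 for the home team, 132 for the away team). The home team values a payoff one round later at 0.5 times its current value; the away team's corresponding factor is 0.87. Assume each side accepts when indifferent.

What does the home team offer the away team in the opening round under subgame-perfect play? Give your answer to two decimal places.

By backward induction:
Round 6 (the away team proposes): the home team gets 49 if talks fail, so the away team offers 49 and keeps 451.
Round 5 (the home team proposes): the away team can get 451 next round, worth 0.87 × 451 = 392.37 now; the home team offers that and keeps 107.63.
Round 4 (the away team proposes): the home team can get 107.63 next round, worth 0.5 × 107.63 = 53.815 now; the away team offers that and keeps 446.185.
Round 3 (the home team proposes): the away team can get 446.185 next round, worth 0.87 × 446.185 = 388.18095 now, so the home team offers 388.18095, keeping 111.81905.
Round 2 (the away team proposes): the home team can get 111.81905 next round, worth 0.5 × 111.81905 = 55.909525 now. The away team offers 55.909525 and keeps 500 − 55.909525 = 444.090475.
Round 1 (the home team proposes): the away team can get 444.090475 next round, worth 0.87 × 444.090475 = 386.35871325 now; the home team offers that and keeps 113.64128675.

386.36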